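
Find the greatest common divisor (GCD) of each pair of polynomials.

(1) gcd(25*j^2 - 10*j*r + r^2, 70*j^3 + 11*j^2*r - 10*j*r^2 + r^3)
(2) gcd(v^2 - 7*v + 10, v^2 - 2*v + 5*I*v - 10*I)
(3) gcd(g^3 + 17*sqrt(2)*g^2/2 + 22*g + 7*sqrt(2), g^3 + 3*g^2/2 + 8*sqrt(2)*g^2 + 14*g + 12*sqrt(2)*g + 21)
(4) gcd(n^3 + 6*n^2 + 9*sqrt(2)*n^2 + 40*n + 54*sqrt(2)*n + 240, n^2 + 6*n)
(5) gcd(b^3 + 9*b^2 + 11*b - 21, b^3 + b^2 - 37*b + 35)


(1) = -5*j + r
(2) = gcd((v - 5)*(v - 2), (v - 2)*(v + 5*I)) = v - 2
(3) = gcd((g + sqrt(2)/2)*(g + sqrt(2))*(g + 7*sqrt(2)), (g + 3/2)*(g + sqrt(2))*(g + 7*sqrt(2))) = g^2 + 8*sqrt(2)*g + 14
(4) = gcd((n + 6)*(n + 4*sqrt(2))*(n + 5*sqrt(2)), n*(n + 6)) = n + 6
(5) = b^2 + 6*b - 7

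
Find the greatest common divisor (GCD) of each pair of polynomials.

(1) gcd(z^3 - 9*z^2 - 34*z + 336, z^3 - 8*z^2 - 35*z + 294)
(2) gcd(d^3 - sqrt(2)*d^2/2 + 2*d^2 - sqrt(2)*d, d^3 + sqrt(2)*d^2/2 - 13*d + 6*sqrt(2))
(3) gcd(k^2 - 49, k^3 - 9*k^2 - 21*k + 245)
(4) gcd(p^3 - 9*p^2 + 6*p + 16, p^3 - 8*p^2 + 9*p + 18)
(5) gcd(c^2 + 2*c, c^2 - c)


(1) = z^2 - z - 42
(2) = d - sqrt(2)/2
(3) = gcd((k - 7)*(k + 7), (k - 7)^2*(k + 5)) = k - 7
(4) = gcd((p - 8)*(p - 2)*(p + 1), (p - 6)*(p - 3)*(p + 1)) = p + 1
(5) = c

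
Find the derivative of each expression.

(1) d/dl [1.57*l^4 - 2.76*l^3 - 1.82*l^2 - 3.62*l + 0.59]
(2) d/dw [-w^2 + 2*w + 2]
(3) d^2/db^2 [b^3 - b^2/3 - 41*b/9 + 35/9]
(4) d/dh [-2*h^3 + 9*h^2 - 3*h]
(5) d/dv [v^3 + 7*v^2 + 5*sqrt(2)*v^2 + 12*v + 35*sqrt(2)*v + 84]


(1) = 6.28*l^3 - 8.28*l^2 - 3.64*l - 3.62
(2) = 2 - 2*w
(3) = 6*b - 2/3
(4) = -6*h^2 + 18*h - 3
(5) = 3*v^2 + 14*v + 10*sqrt(2)*v + 12 + 35*sqrt(2)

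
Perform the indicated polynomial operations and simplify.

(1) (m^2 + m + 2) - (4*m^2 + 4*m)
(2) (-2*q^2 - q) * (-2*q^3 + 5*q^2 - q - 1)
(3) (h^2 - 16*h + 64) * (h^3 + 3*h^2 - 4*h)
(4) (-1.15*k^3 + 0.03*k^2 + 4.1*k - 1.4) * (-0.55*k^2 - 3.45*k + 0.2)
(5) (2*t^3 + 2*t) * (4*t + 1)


(1) = -3*m^2 - 3*m + 2
(2) = 4*q^5 - 8*q^4 - 3*q^3 + 3*q^2 + q
(3) = h^5 - 13*h^4 + 12*h^3 + 256*h^2 - 256*h
(4) = 0.6325*k^5 + 3.951*k^4 - 2.5885*k^3 - 13.369*k^2 + 5.65*k - 0.28
(5) = 8*t^4 + 2*t^3 + 8*t^2 + 2*t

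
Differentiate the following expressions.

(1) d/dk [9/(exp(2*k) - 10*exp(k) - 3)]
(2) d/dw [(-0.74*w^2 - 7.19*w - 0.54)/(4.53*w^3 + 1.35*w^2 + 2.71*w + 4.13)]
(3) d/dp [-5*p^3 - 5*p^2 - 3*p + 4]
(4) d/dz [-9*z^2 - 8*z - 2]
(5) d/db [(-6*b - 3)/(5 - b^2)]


(1) = 18*(5 - exp(k))*exp(k)/(-exp(2*k) + 10*exp(k) + 3)^2
(2) = (3.3522*w^4 + 65.1414*w^3 + 15.0397*w^2 - 4.6544*w - 28.2313)/(20.5209*w^6 + 12.231*w^5 + 26.3751*w^4 + 44.7348*w^3 + 18.4951*w^2 + 22.3846*w + 17.0569)
(3) = -15*p^2 - 10*p - 3
(4) = -18*z - 8
(5) = 6*(b^2 - b*(2*b + 1) - 5)/(b^2 - 5)^2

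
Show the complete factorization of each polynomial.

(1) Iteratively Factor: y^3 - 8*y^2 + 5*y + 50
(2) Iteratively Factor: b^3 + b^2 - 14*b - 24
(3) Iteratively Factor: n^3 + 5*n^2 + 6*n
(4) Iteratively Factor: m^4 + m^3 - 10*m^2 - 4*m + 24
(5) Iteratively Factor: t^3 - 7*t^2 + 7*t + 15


(1) = (y - 5)*(y^2 - 3*y - 10) = (y - 5)^2*(y + 2)
(2) = (b + 3)*(b^2 - 2*b - 8) = (b - 4)*(b + 3)*(b + 2)
(3) = (n + 3)*(n^2 + 2*n) = n*(n + 3)*(n + 2)
(4) = (m - 2)*(m^3 + 3*m^2 - 4*m - 12) = (m - 2)*(m + 3)*(m^2 - 4) = (m - 2)*(m + 2)*(m + 3)*(m - 2)
(5) = (t - 5)*(t^2 - 2*t - 3) = (t - 5)*(t + 1)*(t - 3)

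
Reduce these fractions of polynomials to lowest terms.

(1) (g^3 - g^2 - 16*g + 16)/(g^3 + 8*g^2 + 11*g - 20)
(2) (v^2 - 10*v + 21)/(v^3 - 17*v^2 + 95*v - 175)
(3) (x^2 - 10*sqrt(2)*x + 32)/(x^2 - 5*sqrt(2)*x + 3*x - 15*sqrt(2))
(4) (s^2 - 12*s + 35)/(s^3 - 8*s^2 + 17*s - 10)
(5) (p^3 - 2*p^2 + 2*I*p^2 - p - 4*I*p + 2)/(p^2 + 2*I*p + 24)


(1) = (g - 4)/(g + 5)
(2) = (v - 3)/(v^2 - 10*v + 25)
(3) = (x^2 - 10*sqrt(2)*x + 32)/(x^2 + x*(3 - 5*sqrt(2)) - 15*sqrt(2))
(4) = (s - 7)/(s^2 - 3*s + 2)
(5) = (p^3 + p^2*(-2 + 2*I) + p*(-1 - 4*I) + 2)/(p^2 + 2*I*p + 24)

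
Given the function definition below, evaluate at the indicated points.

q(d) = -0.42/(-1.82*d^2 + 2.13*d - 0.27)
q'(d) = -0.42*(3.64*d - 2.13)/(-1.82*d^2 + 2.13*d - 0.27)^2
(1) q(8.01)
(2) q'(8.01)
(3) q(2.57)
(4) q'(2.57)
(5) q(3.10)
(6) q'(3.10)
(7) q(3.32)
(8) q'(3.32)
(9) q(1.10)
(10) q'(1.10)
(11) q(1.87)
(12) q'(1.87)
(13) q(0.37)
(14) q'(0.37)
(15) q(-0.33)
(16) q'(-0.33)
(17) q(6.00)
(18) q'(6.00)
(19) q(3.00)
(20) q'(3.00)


(1) = 0.00
(2) = -0.00
(3) = 0.06
(4) = -0.07
(5) = 0.04
(6) = -0.03
(7) = 0.03
(8) = -0.02
(9) = 3.25
(10) = -47.15
(11) = 0.16
(12) = -0.28
(13) = -1.56
(14) = 4.55
(15) = 0.36
(16) = 1.02
(17) = 0.01
(18) = -0.00
(19) = 0.04
(20) = -0.04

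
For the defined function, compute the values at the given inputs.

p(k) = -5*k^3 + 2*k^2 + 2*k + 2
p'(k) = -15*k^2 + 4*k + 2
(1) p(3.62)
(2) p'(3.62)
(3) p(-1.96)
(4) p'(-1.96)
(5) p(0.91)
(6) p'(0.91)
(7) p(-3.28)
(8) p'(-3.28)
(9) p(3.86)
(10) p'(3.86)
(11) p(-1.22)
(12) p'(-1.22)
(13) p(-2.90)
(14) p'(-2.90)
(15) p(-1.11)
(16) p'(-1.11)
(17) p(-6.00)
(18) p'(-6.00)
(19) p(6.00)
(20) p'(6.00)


(1) = -201.74
(2) = -180.09
(3) = 43.41
(4) = -63.46
(5) = 1.71
(6) = -6.78
(7) = 193.39
(8) = -172.50
(9) = -248.04
(10) = -206.05
(11) = 11.62
(12) = -25.21
(13) = 134.97
(14) = -135.75
(15) = 9.08
(16) = -20.92
(17) = 1142.00
(18) = -562.00
(19) = -994.00
(20) = -514.00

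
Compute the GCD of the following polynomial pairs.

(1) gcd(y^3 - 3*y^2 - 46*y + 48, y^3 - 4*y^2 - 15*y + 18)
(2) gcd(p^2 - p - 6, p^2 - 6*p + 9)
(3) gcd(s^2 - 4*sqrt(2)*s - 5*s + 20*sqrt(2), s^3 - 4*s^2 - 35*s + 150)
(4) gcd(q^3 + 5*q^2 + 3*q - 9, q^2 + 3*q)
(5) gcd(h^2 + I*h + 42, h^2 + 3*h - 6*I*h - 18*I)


(1) = gcd((y - 8)*(y - 1)*(y + 6), (y - 6)*(y - 1)*(y + 3)) = y - 1
(2) = gcd((p - 3)*(p + 2), (p - 3)^2) = p - 3
(3) = gcd((s - 5)*(s - 4*sqrt(2)), (s - 5)^2*(s + 6)) = s - 5
(4) = q + 3
(5) = h - 6*I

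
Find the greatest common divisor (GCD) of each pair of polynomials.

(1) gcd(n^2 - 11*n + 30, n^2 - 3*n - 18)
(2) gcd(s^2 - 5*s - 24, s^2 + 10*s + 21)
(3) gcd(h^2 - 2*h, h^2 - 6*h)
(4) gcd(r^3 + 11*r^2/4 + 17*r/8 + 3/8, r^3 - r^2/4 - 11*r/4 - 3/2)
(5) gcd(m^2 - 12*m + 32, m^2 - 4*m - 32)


(1) = n - 6
(2) = gcd((s - 8)*(s + 3), (s + 3)*(s + 7)) = s + 3
(3) = h
(4) = r + 1
(5) = m - 8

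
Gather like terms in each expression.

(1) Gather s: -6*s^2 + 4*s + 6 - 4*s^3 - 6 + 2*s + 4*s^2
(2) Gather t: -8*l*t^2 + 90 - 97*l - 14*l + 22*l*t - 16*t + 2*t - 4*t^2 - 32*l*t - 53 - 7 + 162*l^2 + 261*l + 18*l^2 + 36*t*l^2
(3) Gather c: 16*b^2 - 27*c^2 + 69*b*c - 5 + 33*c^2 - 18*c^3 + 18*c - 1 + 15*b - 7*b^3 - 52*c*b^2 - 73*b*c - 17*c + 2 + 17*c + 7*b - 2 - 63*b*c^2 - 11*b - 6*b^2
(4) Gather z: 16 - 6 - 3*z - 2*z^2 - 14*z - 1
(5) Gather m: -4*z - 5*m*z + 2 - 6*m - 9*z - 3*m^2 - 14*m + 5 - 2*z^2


(1) = -4*s^3 - 2*s^2 + 6*s
(2) = 180*l^2 + 150*l + t^2*(-8*l - 4) + t*(36*l^2 - 10*l - 14) + 30
(3) = -7*b^3 + 10*b^2 + 11*b - 18*c^3 + c^2*(6 - 63*b) + c*(-52*b^2 - 4*b + 18) - 6
(4) = -2*z^2 - 17*z + 9
(5) = -3*m^2 + m*(-5*z - 20) - 2*z^2 - 13*z + 7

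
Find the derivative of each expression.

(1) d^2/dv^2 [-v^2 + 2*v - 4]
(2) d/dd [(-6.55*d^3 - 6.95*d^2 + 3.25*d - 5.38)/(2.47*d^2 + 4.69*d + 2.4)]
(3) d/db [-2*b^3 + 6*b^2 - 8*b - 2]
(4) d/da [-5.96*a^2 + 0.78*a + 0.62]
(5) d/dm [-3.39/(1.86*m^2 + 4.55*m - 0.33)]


(1) = -2
(2) = (-16.1785*d^4 - 61.439*d^3 - 87.783*d^2 - 6.7828*d + 33.0322)/(6.1009*d^4 + 23.1686*d^3 + 33.8521*d^2 + 22.512*d + 5.76)
(3) = -6*b^2 + 12*b - 8
(4) = 0.78 - 11.92*a
(5) = (12.6108*m + 15.4245)/(1.86*m^2 + 4.55*m - 0.33)^2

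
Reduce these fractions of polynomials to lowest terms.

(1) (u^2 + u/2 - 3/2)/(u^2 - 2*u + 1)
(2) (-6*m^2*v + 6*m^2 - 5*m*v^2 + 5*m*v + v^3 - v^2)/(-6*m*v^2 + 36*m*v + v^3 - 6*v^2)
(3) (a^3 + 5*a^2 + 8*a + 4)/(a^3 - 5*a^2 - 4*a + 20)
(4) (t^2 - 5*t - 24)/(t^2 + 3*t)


(1) = (2*u + 3)/(2*u - 2)
(2) = (m*v - m + v^2 - v)/(v^2 - 6*v)
(3) = (a^2 + 3*a + 2)/(a^2 - 7*a + 10)
(4) = (t - 8)/t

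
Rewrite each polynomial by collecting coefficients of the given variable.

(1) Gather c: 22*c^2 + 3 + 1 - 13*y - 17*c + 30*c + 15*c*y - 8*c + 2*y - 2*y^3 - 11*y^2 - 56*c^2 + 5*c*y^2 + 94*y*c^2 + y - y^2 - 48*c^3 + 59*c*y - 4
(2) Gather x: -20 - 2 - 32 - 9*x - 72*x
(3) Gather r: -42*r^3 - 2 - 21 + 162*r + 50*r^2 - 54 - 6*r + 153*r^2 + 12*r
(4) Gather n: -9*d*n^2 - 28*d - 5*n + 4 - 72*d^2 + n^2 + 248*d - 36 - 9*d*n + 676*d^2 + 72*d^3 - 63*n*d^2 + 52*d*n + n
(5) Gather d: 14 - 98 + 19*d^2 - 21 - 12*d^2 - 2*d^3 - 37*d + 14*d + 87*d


(1) = -48*c^3 + c^2*(94*y - 34) + c*(5*y^2 + 74*y + 5) - 2*y^3 - 12*y^2 - 10*y
(2) = -81*x - 54
(3) = -42*r^3 + 203*r^2 + 168*r - 77
(4) = 72*d^3 + 604*d^2 + 220*d + n^2*(1 - 9*d) + n*(-63*d^2 + 43*d - 4) - 32
(5) = -2*d^3 + 7*d^2 + 64*d - 105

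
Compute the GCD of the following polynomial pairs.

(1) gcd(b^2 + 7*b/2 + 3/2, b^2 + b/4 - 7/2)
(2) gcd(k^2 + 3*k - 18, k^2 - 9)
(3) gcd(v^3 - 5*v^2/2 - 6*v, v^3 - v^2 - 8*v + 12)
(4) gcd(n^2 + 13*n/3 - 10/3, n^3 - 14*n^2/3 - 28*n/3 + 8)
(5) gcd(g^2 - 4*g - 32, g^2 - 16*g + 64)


(1) = 1
(2) = gcd((k - 3)*(k + 6), (k - 3)*(k + 3)) = k - 3
(3) = gcd(v*(v - 4)*(v + 3/2), (v - 2)^2*(v + 3)) = 1
(4) = gcd((n - 2/3)*(n + 5), (n - 6)*(n - 2/3)*(n + 2)) = n - 2/3
(5) = gcd((g - 8)*(g + 4), (g - 8)^2) = g - 8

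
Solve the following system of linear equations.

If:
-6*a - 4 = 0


Then:
a = -2/3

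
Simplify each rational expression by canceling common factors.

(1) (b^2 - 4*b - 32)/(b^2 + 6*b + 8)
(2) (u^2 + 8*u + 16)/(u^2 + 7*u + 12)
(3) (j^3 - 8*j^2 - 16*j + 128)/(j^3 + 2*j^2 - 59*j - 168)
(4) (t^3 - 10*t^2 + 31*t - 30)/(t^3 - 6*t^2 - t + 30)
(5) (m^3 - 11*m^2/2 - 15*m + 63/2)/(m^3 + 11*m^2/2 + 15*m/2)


(1) = (b - 8)/(b + 2)
(2) = (u + 4)/(u + 3)
(3) = (j^2 - 16)/(j^2 + 10*j + 21)
(4) = (t - 2)/(t + 2)
(5) = (2*m^2 - 17*m + 21)/(2*m^2 + 5*m)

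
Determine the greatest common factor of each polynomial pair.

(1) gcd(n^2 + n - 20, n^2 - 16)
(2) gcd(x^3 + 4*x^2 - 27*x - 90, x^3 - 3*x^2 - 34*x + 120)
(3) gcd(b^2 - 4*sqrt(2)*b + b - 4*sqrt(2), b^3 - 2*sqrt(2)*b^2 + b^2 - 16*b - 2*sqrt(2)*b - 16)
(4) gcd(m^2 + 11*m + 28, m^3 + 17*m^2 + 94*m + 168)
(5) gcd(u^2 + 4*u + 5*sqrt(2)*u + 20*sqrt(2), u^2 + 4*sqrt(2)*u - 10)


(1) = gcd((n - 4)*(n + 5), (n - 4)*(n + 4)) = n - 4
(2) = x^2 + x - 30
(3) = gcd((b + 1)*(b - 4*sqrt(2)), (b + 1)*(b - 4*sqrt(2))*(b + 2*sqrt(2))) = b^2 + b*(1 - 4*sqrt(2)) - 4*sqrt(2)
(4) = gcd((m + 4)*(m + 7), (m + 4)*(m + 6)*(m + 7)) = m^2 + 11*m + 28
(5) = u + 5*sqrt(2)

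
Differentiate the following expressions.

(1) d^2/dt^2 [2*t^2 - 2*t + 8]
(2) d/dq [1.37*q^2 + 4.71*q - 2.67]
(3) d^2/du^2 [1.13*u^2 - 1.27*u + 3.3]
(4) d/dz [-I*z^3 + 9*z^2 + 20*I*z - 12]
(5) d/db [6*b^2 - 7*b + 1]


(1) = 4
(2) = 2.74*q + 4.71
(3) = 2.26000000000000
(4) = -3*I*z^2 + 18*z + 20*I
(5) = 12*b - 7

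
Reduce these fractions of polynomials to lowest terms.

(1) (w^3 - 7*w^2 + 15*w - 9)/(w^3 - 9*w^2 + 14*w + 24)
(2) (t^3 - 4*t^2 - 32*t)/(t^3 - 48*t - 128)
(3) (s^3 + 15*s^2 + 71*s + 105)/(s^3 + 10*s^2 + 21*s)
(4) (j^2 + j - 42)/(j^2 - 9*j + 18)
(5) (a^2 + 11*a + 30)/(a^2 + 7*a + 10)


(1) = (w^3 - 7*w^2 + 15*w - 9)/(w^3 - 9*w^2 + 14*w + 24)
(2) = t/(t + 4)
(3) = (s + 5)/s
(4) = (j + 7)/(j - 3)
(5) = (a + 6)/(a + 2)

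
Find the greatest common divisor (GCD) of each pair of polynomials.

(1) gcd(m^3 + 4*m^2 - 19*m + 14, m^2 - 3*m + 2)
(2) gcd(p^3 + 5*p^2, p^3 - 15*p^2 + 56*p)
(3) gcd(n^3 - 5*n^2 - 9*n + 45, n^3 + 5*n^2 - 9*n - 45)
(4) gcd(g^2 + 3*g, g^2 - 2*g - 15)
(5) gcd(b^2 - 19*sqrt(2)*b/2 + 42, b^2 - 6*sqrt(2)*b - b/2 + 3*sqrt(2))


(1) = gcd((m - 2)*(m - 1)*(m + 7), (m - 2)*(m - 1)) = m^2 - 3*m + 2
(2) = p
(3) = n^2 - 9
(4) = g + 3
(5) = b - 6*sqrt(2)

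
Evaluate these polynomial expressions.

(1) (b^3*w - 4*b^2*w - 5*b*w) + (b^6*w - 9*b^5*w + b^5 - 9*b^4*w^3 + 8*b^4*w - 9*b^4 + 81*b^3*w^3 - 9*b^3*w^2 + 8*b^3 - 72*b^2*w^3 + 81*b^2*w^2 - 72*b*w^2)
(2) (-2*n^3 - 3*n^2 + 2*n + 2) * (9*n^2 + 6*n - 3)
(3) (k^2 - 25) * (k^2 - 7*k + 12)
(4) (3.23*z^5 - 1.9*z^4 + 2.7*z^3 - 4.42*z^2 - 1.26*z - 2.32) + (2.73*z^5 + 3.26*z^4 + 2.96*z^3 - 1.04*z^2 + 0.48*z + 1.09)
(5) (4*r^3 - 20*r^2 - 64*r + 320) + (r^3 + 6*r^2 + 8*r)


(1) = b^6*w - 9*b^5*w + b^5 - 9*b^4*w^3 + 8*b^4*w - 9*b^4 + 81*b^3*w^3 - 9*b^3*w^2 + b^3*w + 8*b^3 - 72*b^2*w^3 + 81*b^2*w^2 - 4*b^2*w - 72*b*w^2 - 5*b*w
(2) = -18*n^5 - 39*n^4 + 6*n^3 + 39*n^2 + 6*n - 6
(3) = k^4 - 7*k^3 - 13*k^2 + 175*k - 300
(4) = 5.96*z^5 + 1.36*z^4 + 5.66*z^3 - 5.46*z^2 - 0.78*z - 1.23
(5) = 5*r^3 - 14*r^2 - 56*r + 320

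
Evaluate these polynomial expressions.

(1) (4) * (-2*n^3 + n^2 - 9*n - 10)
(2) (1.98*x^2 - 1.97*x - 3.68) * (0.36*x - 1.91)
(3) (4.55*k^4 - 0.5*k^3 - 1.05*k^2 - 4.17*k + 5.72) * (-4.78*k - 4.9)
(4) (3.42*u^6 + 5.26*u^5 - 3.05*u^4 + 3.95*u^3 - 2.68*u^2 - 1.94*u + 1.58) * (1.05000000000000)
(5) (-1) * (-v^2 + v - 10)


(1) = -8*n^3 + 4*n^2 - 36*n - 40
(2) = 0.7128*x^3 - 4.491*x^2 + 2.4379*x + 7.0288
(3) = -21.749*k^5 - 19.905*k^4 + 7.469*k^3 + 25.0776*k^2 - 6.9086*k - 28.028
(4) = 3.591*u^6 + 5.523*u^5 - 3.2025*u^4 + 4.1475*u^3 - 2.814*u^2 - 2.037*u + 1.659
(5) = v^2 - v + 10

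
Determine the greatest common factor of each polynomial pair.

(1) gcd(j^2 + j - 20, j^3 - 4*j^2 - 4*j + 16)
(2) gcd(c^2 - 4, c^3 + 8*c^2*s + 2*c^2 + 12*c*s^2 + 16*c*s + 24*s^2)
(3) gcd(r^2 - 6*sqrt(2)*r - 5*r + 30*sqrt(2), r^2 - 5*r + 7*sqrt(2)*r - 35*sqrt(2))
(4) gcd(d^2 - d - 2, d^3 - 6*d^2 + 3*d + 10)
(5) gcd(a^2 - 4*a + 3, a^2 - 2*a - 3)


(1) = j - 4
(2) = gcd((c - 2)*(c + 2), (c + 2)*(c + 2*s)*(c + 6*s)) = c + 2
(3) = gcd((r - 5)*(r - 6*sqrt(2)), (r - 5)*(r + 7*sqrt(2))) = r - 5
(4) = d^2 - d - 2
(5) = a - 3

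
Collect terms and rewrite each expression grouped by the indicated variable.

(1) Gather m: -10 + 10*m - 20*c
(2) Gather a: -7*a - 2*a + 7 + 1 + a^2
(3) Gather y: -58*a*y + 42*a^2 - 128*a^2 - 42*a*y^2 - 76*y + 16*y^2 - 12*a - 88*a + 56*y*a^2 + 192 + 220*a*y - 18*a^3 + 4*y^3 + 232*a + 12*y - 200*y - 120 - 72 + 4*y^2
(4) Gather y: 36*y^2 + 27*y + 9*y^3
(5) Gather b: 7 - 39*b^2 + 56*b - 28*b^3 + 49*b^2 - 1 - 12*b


(1) = -20*c + 10*m - 10
(2) = a^2 - 9*a + 8
(3) = -18*a^3 - 86*a^2 + 132*a + 4*y^3 + y^2*(20 - 42*a) + y*(56*a^2 + 162*a - 264)
(4) = 9*y^3 + 36*y^2 + 27*y
(5) = -28*b^3 + 10*b^2 + 44*b + 6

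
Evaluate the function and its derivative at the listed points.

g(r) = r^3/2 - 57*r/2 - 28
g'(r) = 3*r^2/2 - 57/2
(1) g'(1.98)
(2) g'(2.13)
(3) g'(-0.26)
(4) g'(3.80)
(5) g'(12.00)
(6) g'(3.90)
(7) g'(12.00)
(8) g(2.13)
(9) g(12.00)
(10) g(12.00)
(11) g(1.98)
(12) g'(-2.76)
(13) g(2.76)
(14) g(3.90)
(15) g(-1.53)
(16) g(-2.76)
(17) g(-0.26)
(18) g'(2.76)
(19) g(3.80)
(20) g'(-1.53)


(1) = -22.62
(2) = -21.69
(3) = -28.40
(4) = -6.84
(5) = 187.50
(6) = -5.69
(7) = 187.50
(8) = -83.87
(9) = 494.00
(10) = 494.00
(11) = -80.55
(12) = -17.07
(13) = -96.15
(14) = -109.49
(15) = 13.81
(16) = 40.15
(17) = -20.60
(18) = -17.07
(19) = -108.86
(20) = -24.99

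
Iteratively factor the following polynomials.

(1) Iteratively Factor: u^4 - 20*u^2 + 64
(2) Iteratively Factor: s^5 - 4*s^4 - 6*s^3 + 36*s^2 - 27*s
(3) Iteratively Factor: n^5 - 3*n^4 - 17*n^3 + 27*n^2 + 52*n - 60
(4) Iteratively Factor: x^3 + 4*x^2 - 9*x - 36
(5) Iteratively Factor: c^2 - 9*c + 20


(1) = (u - 4)*(u^3 + 4*u^2 - 4*u - 16) = (u - 4)*(u + 4)*(u^2 - 4) = (u - 4)*(u + 2)*(u + 4)*(u - 2)
(2) = (s - 3)*(s^4 - s^3 - 9*s^2 + 9*s) = (s - 3)*(s + 3)*(s^3 - 4*s^2 + 3*s) = (s - 3)^2*(s + 3)*(s^2 - s) = s*(s - 3)^2*(s + 3)*(s - 1)
(3) = (n + 2)*(n^4 - 5*n^3 - 7*n^2 + 41*n - 30) = (n - 2)*(n + 2)*(n^3 - 3*n^2 - 13*n + 15) = (n - 2)*(n + 2)*(n + 3)*(n^2 - 6*n + 5) = (n - 5)*(n - 2)*(n + 2)*(n + 3)*(n - 1)
(4) = (x + 3)*(x^2 + x - 12) = (x + 3)*(x + 4)*(x - 3)
(5) = (c - 5)*(c - 4)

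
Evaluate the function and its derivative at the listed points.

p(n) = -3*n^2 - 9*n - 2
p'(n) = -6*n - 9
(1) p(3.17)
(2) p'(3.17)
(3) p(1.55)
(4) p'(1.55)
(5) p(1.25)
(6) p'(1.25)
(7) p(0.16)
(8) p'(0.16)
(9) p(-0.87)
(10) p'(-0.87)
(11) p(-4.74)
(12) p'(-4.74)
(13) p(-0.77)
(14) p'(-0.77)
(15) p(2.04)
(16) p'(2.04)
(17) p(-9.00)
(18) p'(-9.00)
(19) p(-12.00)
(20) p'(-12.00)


(1) = -60.68
(2) = -28.02
(3) = -23.16
(4) = -18.30
(5) = -17.94
(6) = -16.50
(7) = -3.52
(8) = -9.96
(9) = 3.56
(10) = -3.78
(11) = -26.74
(12) = 19.44
(13) = 3.15
(14) = -4.38
(15) = -32.84
(16) = -21.24
(17) = -164.00
(18) = 45.00
(19) = -326.00
(20) = 63.00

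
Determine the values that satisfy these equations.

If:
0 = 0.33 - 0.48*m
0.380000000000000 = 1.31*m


Then:
No Solution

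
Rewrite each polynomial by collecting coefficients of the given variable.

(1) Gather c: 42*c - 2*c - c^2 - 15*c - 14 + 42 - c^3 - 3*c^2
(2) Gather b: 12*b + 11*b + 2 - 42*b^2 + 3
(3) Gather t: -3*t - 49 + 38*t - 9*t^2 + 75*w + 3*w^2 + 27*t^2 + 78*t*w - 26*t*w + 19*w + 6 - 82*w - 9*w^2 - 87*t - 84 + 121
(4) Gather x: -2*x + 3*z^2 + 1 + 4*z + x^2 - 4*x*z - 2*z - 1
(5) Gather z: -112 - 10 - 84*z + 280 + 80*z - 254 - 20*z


(1) = -c^3 - 4*c^2 + 25*c + 28
(2) = -42*b^2 + 23*b + 5
(3) = 18*t^2 + t*(52*w - 52) - 6*w^2 + 12*w - 6
(4) = x^2 + x*(-4*z - 2) + 3*z^2 + 2*z
(5) = -24*z - 96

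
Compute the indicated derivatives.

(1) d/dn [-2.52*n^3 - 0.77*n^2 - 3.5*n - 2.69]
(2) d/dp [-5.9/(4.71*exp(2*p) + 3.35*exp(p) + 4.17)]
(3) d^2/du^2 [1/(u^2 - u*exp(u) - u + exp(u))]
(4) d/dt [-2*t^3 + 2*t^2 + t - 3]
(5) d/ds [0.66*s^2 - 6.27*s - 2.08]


(1) = -7.56*n^2 - 1.54*n - 3.5
(2) = (55.578*exp(p) + 19.765)*exp(p)/(4.71*exp(2*p) + 3.35*exp(p) + 4.17)^2
(3) = (2*(u*exp(u) - 2*u + 1)^2 + (u*exp(u) + exp(u) - 2)*(u^2 - u*exp(u) - u + exp(u)))/(u^2 - u*exp(u) - u + exp(u))^3
(4) = -6*t^2 + 4*t + 1
(5) = 1.32*s - 6.27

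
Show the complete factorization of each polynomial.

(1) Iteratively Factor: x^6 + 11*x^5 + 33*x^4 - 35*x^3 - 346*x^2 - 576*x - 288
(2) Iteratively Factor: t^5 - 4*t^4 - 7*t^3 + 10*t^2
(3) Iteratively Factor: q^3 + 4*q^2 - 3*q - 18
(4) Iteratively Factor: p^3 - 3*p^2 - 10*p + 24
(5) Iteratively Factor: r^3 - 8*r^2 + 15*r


(1) = (x + 2)*(x^5 + 9*x^4 + 15*x^3 - 65*x^2 - 216*x - 144) = (x - 3)*(x + 2)*(x^4 + 12*x^3 + 51*x^2 + 88*x + 48) = (x - 3)*(x + 2)*(x + 4)*(x^3 + 8*x^2 + 19*x + 12) = (x - 3)*(x + 2)*(x + 3)*(x + 4)*(x^2 + 5*x + 4) = (x - 3)*(x + 2)*(x + 3)*(x + 4)^2*(x + 1)
(2) = (t - 1)*(t^4 - 3*t^3 - 10*t^2) = t*(t - 1)*(t^3 - 3*t^2 - 10*t) = t*(t - 1)*(t + 2)*(t^2 - 5*t) = t*(t - 5)*(t - 1)*(t + 2)*(t)
(3) = (q - 2)*(q^2 + 6*q + 9) = (q - 2)*(q + 3)*(q + 3)
(4) = (p - 2)*(p^2 - p - 12) = (p - 4)*(p - 2)*(p + 3)
(5) = (r - 3)*(r^2 - 5*r) = r*(r - 3)*(r - 5)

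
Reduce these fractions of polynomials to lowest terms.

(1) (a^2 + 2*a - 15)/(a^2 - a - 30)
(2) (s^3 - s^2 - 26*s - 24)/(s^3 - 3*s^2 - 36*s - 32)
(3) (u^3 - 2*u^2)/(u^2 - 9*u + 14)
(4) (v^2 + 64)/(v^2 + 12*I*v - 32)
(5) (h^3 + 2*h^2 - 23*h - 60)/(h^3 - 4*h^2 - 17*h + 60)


(1) = (a - 3)/(a - 6)
(2) = (s - 6)/(s - 8)
(3) = u^2/(u - 7)
(4) = (v - 8*I)/(v + 4*I)
(5) = (h + 3)/(h - 3)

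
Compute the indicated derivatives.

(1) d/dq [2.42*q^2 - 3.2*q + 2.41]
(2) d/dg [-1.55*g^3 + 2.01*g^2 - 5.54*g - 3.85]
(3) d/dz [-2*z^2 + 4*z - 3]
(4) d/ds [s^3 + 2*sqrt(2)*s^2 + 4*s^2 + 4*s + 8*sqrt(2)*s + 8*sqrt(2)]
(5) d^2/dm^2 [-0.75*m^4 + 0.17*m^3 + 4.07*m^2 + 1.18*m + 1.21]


(1) = 4.84*q - 3.2
(2) = -4.65*g^2 + 4.02*g - 5.54
(3) = 4 - 4*z
(4) = 3*s^2 + 4*sqrt(2)*s + 8*s + 4 + 8*sqrt(2)
(5) = -9.0*m^2 + 1.02*m + 8.14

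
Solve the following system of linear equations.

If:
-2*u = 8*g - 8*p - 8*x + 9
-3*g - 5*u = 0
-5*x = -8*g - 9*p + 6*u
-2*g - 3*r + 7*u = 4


Then:
g = 8*x/11 - 81/154
p = 261/385 - 21*x/55
r = -248*x/165 - 569/2310
u = 243/770 - 24*x/55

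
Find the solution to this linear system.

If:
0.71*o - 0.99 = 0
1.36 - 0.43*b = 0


Then:
b = 3.16
o = 1.39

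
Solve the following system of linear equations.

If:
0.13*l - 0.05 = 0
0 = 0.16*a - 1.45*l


Then:
a = 3.49
l = 0.38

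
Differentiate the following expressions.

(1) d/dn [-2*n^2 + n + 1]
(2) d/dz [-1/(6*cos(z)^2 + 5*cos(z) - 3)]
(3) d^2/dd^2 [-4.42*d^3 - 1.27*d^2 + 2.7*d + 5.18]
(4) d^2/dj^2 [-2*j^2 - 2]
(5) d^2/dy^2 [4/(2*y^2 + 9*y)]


(1) = 1 - 4*n
(2) = -(12*cos(z) + 5)*sin(z)/(5*cos(z) + 3*cos(2*z))^2
(3) = -26.52*d - 2.54
(4) = -4
(5) = 8*(-2*y*(2*y + 9) + (4*y + 9)^2)/(y^3*(2*y + 9)^3)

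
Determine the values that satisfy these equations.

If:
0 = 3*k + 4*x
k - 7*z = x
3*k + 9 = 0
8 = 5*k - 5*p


Then:
k = -3
p = -23/5
x = 9/4
z = -3/4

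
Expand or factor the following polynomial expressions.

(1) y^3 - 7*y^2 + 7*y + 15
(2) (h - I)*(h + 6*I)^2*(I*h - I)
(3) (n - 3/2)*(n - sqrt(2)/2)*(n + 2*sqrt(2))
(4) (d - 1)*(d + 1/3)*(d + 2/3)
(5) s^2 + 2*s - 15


(1) = (y - 5)*(y - 3)*(y + 1)
(2) = I*h^4 - 11*h^3 - I*h^3 + 11*h^2 - 24*I*h^2 - 36*h + 24*I*h + 36
(3) = n^3 - 3*n^2/2 + 3*sqrt(2)*n^2/2 - 9*sqrt(2)*n/4 - 2*n + 3
(4) = d^3 - 7*d/9 - 2/9
(5) = (s - 3)*(s + 5)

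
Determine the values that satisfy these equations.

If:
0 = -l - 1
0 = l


Then:
No Solution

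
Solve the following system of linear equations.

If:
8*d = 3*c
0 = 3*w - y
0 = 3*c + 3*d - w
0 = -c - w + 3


Then:
c = 24/41
d = 9/41
w = 99/41
y = 297/41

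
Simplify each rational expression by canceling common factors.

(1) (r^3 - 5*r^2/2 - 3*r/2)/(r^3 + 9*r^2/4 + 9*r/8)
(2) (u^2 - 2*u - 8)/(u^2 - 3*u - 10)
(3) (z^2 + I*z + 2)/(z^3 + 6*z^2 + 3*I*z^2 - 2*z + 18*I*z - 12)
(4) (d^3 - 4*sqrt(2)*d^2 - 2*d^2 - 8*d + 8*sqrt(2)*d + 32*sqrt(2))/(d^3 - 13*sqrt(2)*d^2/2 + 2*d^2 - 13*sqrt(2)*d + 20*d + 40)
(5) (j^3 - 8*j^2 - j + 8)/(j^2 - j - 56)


(1) = (8*r^2 - 20*r - 12)/(8*r^2 + 18*r + 9)
(2) = (u - 4)/(u - 5)
(3) = (z - I)/(z^2 + z*(6 + I) + 6*I)
(4) = (2*d - 8)/(2*d - 5*sqrt(2))
(5) = (j^2 - 1)/(j + 7)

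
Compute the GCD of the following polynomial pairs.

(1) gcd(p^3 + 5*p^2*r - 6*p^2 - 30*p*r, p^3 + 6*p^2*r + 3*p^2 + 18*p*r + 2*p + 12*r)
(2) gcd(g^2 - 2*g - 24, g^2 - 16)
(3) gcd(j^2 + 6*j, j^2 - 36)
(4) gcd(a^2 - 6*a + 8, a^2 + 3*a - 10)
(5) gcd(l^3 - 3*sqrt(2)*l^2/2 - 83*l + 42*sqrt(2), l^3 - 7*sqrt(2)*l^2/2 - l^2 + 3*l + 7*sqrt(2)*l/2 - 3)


(1) = 1
(2) = g + 4
(3) = j + 6
(4) = gcd((a - 4)*(a - 2), (a - 2)*(a + 5)) = a - 2
(5) = gcd((l - 7*sqrt(2))*(l - sqrt(2)/2)*(l + 6*sqrt(2)), (l - 1)*(l - 3*sqrt(2))*(l - sqrt(2)/2)) = l - sqrt(2)/2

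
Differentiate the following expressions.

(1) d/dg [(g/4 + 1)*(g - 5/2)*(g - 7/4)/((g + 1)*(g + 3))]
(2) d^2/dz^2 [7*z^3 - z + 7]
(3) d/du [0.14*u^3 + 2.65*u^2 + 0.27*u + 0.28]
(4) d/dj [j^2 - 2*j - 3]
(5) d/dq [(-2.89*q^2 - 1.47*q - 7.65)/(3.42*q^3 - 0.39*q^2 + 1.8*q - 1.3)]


(1) = (8*g^4 + 64*g^3 + 165*g^2 - 292*g - 863)/(32*(g^4 + 8*g^3 + 22*g^2 + 24*g + 9))
(2) = 42*z
(3) = 0.42*u^2 + 5.3*u + 0.27
(4) = 2*j - 2
(5) = (9.8838*q^4 + 10.0548*q^3 + 72.7137*q^2 + 1.547*q + 15.681)/(11.6964*q^6 - 2.6676*q^5 + 12.4641*q^4 - 10.296*q^3 + 4.254*q^2 - 4.68*q + 1.69)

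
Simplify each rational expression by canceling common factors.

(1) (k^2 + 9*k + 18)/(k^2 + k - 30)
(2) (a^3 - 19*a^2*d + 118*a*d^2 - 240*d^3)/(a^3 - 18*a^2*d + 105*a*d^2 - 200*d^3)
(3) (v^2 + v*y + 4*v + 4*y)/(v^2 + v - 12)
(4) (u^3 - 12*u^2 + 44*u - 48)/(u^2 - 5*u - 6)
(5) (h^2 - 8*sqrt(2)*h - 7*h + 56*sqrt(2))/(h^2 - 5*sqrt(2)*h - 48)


(1) = (k + 3)/(k - 5)
(2) = (a - 6*d)/(a - 5*d)
(3) = (v + y)/(v - 3)
(4) = (u^2 - 6*u + 8)/(u + 1)
(5) = (h - 7)/(h + 3*sqrt(2))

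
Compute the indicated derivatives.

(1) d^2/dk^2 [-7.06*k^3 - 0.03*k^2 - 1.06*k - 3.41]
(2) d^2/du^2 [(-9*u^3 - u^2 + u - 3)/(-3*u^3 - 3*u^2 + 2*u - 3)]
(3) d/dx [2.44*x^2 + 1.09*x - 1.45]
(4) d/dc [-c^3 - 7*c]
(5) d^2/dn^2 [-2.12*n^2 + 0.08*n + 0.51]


(1) = -42.36*k - 0.06
(2) = 6*(-24*u^6 + 45*u^5 - 111*u^4 + 33*u^3 - 36*u^2 + 45*u - 4)/(27*u^9 + 81*u^8 + 27*u^7 + 144*u^5 + 9*u^4 - 35*u^3 + 117*u^2 - 54*u + 27)
(3) = 4.88*x + 1.09
(4) = -3*c^2 - 7
(5) = -4.24000000000000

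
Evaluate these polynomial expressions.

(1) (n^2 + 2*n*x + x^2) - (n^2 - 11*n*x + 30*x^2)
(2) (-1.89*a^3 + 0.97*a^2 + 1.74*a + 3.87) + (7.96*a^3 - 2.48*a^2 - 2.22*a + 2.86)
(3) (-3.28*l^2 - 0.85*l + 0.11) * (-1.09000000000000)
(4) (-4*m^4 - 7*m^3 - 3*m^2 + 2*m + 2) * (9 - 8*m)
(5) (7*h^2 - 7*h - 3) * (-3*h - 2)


(1) = 13*n*x - 29*x^2
(2) = 6.07*a^3 - 1.51*a^2 - 0.48*a + 6.73
(3) = 3.5752*l^2 + 0.9265*l - 0.1199
(4) = 32*m^5 + 20*m^4 - 39*m^3 - 43*m^2 + 2*m + 18
(5) = -21*h^3 + 7*h^2 + 23*h + 6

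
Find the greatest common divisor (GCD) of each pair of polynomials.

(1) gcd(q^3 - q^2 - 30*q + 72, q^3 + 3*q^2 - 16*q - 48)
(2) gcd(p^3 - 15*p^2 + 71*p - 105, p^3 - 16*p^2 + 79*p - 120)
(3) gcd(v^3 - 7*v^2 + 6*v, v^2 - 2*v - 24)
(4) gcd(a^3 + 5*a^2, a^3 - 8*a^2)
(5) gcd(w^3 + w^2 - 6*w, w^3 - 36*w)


(1) = gcd((q - 4)*(q - 3)*(q + 6), (q - 4)*(q + 3)*(q + 4)) = q - 4
(2) = p^2 - 8*p + 15
(3) = v - 6
(4) = gcd(a^2*(a + 5), a^2*(a - 8)) = a^2
(5) = w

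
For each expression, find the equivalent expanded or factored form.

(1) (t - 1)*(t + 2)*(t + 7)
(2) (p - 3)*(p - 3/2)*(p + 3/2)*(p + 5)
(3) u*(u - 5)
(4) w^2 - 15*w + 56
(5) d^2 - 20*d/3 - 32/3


(1) = t^3 + 8*t^2 + 5*t - 14
(2) = p^4 + 2*p^3 - 69*p^2/4 - 9*p/2 + 135/4
(3) = u^2 - 5*u
(4) = (w - 8)*(w - 7)
(5) = (d - 8)*(d + 4/3)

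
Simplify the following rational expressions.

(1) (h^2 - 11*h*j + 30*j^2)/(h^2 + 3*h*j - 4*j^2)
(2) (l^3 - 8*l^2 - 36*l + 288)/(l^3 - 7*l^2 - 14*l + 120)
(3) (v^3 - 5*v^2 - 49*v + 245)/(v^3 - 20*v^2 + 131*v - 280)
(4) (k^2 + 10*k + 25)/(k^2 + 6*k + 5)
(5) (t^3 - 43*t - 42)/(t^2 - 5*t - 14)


(1) = (h^2 - 11*h*j + 30*j^2)/(h^2 + 3*h*j - 4*j^2)
(2) = (l^2 - 2*l - 48)/(l^2 - l - 20)
(3) = (v + 7)/(v - 8)
(4) = (k + 5)/(k + 1)
(5) = (t^2 + 7*t + 6)/(t + 2)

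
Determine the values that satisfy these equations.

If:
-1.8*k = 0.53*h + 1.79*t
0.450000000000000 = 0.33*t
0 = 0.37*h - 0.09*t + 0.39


Then:
h = -0.72
k = -1.14
t = 1.36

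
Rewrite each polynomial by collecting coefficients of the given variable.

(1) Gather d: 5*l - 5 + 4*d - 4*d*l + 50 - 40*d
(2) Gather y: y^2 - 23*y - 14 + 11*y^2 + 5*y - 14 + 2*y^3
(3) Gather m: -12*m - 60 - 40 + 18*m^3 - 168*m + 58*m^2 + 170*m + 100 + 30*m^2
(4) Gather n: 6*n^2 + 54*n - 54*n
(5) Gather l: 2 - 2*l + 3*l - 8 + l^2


(1) = d*(-4*l - 36) + 5*l + 45
(2) = 2*y^3 + 12*y^2 - 18*y - 28
(3) = 18*m^3 + 88*m^2 - 10*m
(4) = 6*n^2
(5) = l^2 + l - 6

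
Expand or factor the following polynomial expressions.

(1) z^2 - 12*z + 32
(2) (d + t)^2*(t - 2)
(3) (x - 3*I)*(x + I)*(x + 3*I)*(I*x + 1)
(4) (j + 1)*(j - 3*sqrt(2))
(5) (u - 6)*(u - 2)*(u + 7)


(1) = (z - 8)*(z - 4)
(2) = d^2*t - 2*d^2 + 2*d*t^2 - 4*d*t + t^3 - 2*t^2
(3) = I*x^4 + 10*I*x^2 + 9*I
(4) = j^2 - 3*sqrt(2)*j + j - 3*sqrt(2)
(5) = u^3 - u^2 - 44*u + 84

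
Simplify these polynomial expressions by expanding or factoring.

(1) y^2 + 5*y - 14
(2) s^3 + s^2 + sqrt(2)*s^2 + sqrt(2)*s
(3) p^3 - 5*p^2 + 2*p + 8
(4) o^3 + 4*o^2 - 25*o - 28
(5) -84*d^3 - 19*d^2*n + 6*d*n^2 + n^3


(1) = (y - 2)*(y + 7)
(2) = s*(s + 1)*(s + sqrt(2))
(3) = (p - 4)*(p - 2)*(p + 1)
(4) = (o - 4)*(o + 1)*(o + 7)
(5) = (-4*d + n)*(3*d + n)*(7*d + n)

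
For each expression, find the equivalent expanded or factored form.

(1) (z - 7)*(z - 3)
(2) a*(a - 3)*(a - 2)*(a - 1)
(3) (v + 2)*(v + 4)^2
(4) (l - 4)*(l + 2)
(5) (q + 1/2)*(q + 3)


(1) = z^2 - 10*z + 21
(2) = a^4 - 6*a^3 + 11*a^2 - 6*a
(3) = v^3 + 10*v^2 + 32*v + 32
(4) = l^2 - 2*l - 8
(5) = q^2 + 7*q/2 + 3/2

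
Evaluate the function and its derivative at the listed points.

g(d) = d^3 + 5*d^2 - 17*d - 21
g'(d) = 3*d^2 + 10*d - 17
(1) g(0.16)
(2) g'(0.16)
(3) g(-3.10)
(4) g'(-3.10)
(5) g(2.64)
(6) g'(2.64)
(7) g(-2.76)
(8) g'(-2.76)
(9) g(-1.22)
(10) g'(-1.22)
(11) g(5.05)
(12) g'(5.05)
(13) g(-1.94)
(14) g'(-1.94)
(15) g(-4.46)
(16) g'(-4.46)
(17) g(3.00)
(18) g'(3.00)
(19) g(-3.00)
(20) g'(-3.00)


(1) = -23.59
(2) = -15.32
(3) = 49.96
(4) = -19.17
(5) = -12.63
(6) = 30.31
(7) = 42.98
(8) = -21.75
(9) = 5.37
(10) = -24.73
(11) = 149.45
(12) = 110.01
(13) = 23.50
(14) = -25.11
(15) = 65.56
(16) = -1.93
(17) = 0.00
(18) = 40.00
(19) = 48.00
(20) = -20.00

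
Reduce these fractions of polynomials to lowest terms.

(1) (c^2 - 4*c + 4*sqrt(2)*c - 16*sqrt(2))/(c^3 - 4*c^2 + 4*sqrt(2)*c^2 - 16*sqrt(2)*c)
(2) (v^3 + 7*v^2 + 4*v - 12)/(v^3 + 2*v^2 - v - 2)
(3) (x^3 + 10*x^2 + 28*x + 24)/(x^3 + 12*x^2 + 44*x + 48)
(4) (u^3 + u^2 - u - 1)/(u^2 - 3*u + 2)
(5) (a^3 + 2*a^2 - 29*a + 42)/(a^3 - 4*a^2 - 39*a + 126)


(1) = 1/c
(2) = (v + 6)/(v + 1)
(3) = (x + 2)/(x + 4)
(4) = (u^2 + 2*u + 1)/(u - 2)
(5) = (a^2 + 5*a - 14)/(a^2 - a - 42)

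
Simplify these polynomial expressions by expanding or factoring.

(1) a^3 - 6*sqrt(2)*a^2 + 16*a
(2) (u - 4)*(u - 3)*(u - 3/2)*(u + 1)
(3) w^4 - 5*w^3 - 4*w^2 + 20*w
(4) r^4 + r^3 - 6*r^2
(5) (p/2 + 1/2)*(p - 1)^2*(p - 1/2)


(1) = a*(a - 4*sqrt(2))*(a - 2*sqrt(2))
(2) = u^4 - 15*u^3/2 + 14*u^2 + 9*u/2 - 18
(3) = w*(w - 5)*(w - 2)*(w + 2)
(4) = r^2*(r - 2)*(r + 3)
(5) = p^4/2 - 3*p^3/4 - p^2/4 + 3*p/4 - 1/4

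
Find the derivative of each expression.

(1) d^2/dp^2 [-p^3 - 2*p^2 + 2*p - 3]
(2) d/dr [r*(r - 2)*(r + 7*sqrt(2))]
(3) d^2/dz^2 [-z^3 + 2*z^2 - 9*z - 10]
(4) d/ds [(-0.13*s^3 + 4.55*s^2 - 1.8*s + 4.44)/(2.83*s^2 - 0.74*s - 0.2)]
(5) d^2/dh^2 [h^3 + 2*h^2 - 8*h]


(1) = -6*p - 4
(2) = 3*r^2 - 4*r + 14*sqrt(2)*r - 14*sqrt(2)
(3) = 4 - 6*z
(4) = (-0.3679*s^4 + 0.1924*s^3 + 1.805*s^2 - 26.9504*s + 3.6456)/(8.0089*s^4 - 4.1884*s^3 - 0.5844*s^2 + 0.296*s + 0.04)
(5) = 6*h + 4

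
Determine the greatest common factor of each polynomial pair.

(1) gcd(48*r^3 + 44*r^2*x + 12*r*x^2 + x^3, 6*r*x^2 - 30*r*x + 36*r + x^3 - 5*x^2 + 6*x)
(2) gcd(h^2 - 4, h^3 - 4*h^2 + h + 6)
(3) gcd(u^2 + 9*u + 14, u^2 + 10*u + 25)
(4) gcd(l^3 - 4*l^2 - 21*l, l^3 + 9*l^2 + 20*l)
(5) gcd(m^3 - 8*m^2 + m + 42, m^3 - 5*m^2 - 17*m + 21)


(1) = gcd((2*r + x)*(4*r + x)*(6*r + x), (6*r + x)*(x - 3)*(x - 2)) = 6*r + x
(2) = gcd((h - 2)*(h + 2), (h - 3)*(h - 2)*(h + 1)) = h - 2
(3) = 1
(4) = gcd(l*(l - 7)*(l + 3), l*(l + 4)*(l + 5)) = l
(5) = m - 7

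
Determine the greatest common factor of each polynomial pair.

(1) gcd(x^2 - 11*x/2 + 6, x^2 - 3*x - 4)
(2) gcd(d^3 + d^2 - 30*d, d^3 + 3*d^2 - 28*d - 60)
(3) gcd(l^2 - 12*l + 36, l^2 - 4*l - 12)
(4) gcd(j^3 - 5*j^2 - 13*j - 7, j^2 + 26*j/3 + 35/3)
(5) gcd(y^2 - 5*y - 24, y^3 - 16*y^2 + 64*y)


(1) = x - 4
(2) = gcd(d*(d - 5)*(d + 6), (d - 5)*(d + 2)*(d + 6)) = d^2 + d - 30
(3) = gcd((l - 6)^2, (l - 6)*(l + 2)) = l - 6
(4) = 1
(5) = gcd((y - 8)*(y + 3), y*(y - 8)^2) = y - 8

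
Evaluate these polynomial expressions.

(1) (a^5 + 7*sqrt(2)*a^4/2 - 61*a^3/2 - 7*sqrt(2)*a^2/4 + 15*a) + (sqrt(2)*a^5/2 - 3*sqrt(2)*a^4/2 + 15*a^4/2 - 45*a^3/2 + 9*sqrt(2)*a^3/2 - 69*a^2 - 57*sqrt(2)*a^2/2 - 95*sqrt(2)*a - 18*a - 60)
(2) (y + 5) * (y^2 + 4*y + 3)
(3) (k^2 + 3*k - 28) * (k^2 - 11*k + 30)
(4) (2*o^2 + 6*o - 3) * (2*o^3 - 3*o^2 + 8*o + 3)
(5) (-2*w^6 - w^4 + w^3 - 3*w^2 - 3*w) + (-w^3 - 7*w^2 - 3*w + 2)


(1) = sqrt(2)*a^5/2 + a^5 + 2*sqrt(2)*a^4 + 15*a^4/2 - 53*a^3 + 9*sqrt(2)*a^3/2 - 69*a^2 - 121*sqrt(2)*a^2/4 - 95*sqrt(2)*a - 3*a - 60
(2) = y^3 + 9*y^2 + 23*y + 15
(3) = k^4 - 8*k^3 - 31*k^2 + 398*k - 840
(4) = 4*o^5 + 6*o^4 - 8*o^3 + 63*o^2 - 6*o - 9
(5) = -2*w^6 - w^4 - 10*w^2 - 6*w + 2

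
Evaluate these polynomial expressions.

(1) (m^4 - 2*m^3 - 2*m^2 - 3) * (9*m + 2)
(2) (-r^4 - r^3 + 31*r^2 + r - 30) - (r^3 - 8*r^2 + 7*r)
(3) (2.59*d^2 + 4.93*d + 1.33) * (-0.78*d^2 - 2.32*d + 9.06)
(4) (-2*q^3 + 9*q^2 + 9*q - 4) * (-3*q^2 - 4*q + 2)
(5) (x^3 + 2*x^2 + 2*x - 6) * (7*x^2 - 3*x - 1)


(1) = 9*m^5 - 16*m^4 - 22*m^3 - 4*m^2 - 27*m - 6
(2) = -r^4 - 2*r^3 + 39*r^2 - 6*r - 30
(3) = -2.0202*d^4 - 9.8542*d^3 + 10.9904*d^2 + 41.5802*d + 12.0498
(4) = 6*q^5 - 19*q^4 - 67*q^3 - 6*q^2 + 34*q - 8
(5) = 7*x^5 + 11*x^4 + 7*x^3 - 50*x^2 + 16*x + 6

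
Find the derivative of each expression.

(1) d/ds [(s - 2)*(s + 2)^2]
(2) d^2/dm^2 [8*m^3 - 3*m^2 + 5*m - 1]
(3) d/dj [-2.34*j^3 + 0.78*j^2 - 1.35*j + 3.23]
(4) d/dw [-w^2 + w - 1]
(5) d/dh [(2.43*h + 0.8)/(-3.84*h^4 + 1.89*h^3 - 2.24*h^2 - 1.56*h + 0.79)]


(1) = (s + 2)*(3*s - 2)
(2) = 48*m - 6
(3) = -7.02*j^2 + 1.56*j - 1.35
(4) = 1 - 2*w
(5) = (27.9936*h^4 + 3.1026*h^3 + 0.9072*h^2 + 3.584*h + 3.1677)/(14.7456*h^8 - 14.5152*h^7 + 20.7753*h^6 + 3.5136*h^5 - 6.9464*h^4 + 9.975*h^3 - 1.1056*h^2 - 2.4648*h + 0.6241)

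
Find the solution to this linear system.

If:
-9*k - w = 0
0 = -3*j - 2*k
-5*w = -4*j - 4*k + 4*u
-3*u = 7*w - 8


Then:
j = 64/339
k = -32/113
u = -1112/339
w = 288/113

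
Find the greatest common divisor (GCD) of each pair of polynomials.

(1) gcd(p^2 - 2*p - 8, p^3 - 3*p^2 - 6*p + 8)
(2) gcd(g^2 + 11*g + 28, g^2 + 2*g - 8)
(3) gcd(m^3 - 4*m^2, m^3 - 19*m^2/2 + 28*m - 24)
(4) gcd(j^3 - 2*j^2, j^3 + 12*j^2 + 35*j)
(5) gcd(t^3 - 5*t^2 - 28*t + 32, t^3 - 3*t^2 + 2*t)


(1) = p^2 - 2*p - 8
(2) = g + 4
(3) = m - 4
(4) = j
(5) = gcd((t - 8)*(t - 1)*(t + 4), t*(t - 2)*(t - 1)) = t - 1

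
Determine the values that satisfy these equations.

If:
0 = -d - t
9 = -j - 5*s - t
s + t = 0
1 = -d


Then:
d = -1
j = -5
s = -1
t = 1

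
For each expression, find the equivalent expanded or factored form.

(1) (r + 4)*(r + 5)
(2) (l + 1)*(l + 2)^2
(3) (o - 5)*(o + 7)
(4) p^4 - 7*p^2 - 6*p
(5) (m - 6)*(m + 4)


(1) = r^2 + 9*r + 20
(2) = l^3 + 5*l^2 + 8*l + 4
(3) = o^2 + 2*o - 35
(4) = p*(p - 3)*(p + 1)*(p + 2)
(5) = m^2 - 2*m - 24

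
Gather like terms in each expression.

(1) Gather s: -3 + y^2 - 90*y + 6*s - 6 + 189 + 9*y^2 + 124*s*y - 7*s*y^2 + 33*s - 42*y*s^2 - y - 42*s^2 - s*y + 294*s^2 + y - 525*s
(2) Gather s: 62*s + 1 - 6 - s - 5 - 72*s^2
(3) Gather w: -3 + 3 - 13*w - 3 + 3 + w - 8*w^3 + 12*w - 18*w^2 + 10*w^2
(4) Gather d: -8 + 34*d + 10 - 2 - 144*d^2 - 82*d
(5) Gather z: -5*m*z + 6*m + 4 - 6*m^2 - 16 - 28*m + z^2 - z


(1) = s^2*(252 - 42*y) + s*(-7*y^2 + 123*y - 486) + 10*y^2 - 90*y + 180
(2) = -72*s^2 + 61*s - 10
(3) = -8*w^3 - 8*w^2
(4) = -144*d^2 - 48*d
(5) = -6*m^2 - 22*m + z^2 + z*(-5*m - 1) - 12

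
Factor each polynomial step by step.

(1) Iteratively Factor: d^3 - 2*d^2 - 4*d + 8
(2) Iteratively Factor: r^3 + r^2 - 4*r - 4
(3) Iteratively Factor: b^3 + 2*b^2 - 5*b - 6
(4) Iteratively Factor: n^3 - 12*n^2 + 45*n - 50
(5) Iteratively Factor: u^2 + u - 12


(1) = (d - 2)*(d^2 - 4) = (d - 2)*(d + 2)*(d - 2)
(2) = (r + 1)*(r^2 - 4) = (r + 1)*(r + 2)*(r - 2)
(3) = (b + 1)*(b^2 + b - 6) = (b - 2)*(b + 1)*(b + 3)
(4) = (n - 5)*(n^2 - 7*n + 10) = (n - 5)*(n - 2)*(n - 5)
(5) = (u + 4)*(u - 3)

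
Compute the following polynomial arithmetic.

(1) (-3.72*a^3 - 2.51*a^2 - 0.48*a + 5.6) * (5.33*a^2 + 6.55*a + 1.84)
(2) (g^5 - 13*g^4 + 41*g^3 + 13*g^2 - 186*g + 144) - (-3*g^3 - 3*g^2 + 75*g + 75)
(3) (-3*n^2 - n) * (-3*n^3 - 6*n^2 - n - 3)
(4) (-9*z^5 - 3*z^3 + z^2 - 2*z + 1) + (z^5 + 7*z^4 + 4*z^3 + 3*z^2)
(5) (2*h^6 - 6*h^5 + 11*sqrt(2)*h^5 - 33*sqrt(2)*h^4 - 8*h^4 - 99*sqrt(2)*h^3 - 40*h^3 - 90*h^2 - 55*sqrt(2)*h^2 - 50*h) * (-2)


(1) = -19.8276*a^5 - 37.7443*a^4 - 25.8437*a^3 + 22.0856*a^2 + 35.7968*a + 10.304
(2) = g^5 - 13*g^4 + 44*g^3 + 16*g^2 - 261*g + 69
(3) = 9*n^5 + 21*n^4 + 9*n^3 + 10*n^2 + 3*n
(4) = -8*z^5 + 7*z^4 + z^3 + 4*z^2 - 2*z + 1
(5) = -4*h^6 - 22*sqrt(2)*h^5 + 12*h^5 + 16*h^4 + 66*sqrt(2)*h^4 + 80*h^3 + 198*sqrt(2)*h^3 + 110*sqrt(2)*h^2 + 180*h^2 + 100*h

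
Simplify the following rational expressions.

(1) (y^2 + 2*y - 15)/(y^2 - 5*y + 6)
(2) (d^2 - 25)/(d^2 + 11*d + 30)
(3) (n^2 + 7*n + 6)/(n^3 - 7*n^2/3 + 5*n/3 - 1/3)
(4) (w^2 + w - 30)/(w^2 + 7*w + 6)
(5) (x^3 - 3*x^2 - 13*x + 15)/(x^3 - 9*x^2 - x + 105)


(1) = (y + 5)/(y - 2)
(2) = (d - 5)/(d + 6)
(3) = (3*n^2 + 21*n + 18)/(3*n^3 - 7*n^2 + 5*n - 1)
(4) = (w - 5)/(w + 1)
(5) = (x - 1)/(x - 7)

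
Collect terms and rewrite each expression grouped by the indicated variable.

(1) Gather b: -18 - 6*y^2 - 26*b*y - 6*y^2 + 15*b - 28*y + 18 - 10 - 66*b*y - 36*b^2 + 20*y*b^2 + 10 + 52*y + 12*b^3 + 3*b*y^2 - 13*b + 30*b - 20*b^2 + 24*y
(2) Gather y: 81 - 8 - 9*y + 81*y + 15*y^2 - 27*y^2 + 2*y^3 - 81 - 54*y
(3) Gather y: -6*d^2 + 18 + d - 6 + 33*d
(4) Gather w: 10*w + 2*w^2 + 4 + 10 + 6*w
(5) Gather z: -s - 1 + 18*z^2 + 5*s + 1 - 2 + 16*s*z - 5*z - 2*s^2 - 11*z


(1) = 12*b^3 + b^2*(20*y - 56) + b*(3*y^2 - 92*y + 32) - 12*y^2 + 48*y
(2) = 2*y^3 - 12*y^2 + 18*y - 8
(3) = -6*d^2 + 34*d + 12
(4) = 2*w^2 + 16*w + 14
(5) = -2*s^2 + 4*s + 18*z^2 + z*(16*s - 16) - 2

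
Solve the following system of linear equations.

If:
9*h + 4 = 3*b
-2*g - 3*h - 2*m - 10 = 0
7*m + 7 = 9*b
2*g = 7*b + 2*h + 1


Then:
b = -427/708
g = -1065/472
h = -457/708
m = -419/236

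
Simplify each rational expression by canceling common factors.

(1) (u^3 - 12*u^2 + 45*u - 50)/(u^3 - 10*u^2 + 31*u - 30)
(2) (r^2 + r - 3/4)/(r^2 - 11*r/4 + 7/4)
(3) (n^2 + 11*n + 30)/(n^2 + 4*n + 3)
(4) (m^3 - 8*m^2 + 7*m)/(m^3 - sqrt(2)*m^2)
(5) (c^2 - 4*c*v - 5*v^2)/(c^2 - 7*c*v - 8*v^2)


(1) = (u - 5)/(u - 3)
(2) = (4*r^2 + 4*r - 3)/(4*r^2 - 11*r + 7)
(3) = (n^2 + 11*n + 30)/(n^2 + 4*n + 3)
(4) = (m^2 - 8*m + 7)/(m^2 - sqrt(2)*m)
(5) = (-c + 5*v)/(-c + 8*v)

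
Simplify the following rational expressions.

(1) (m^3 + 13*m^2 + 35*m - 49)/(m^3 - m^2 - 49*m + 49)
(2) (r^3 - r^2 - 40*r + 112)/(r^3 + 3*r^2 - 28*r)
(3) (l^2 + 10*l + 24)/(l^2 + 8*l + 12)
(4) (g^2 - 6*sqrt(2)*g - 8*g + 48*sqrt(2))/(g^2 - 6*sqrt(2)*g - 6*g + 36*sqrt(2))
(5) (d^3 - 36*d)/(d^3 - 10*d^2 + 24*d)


(1) = (m + 7)/(m - 7)
(2) = (r - 4)/r
(3) = (l + 4)/(l + 2)
(4) = (g - 8)/(g - 6)
(5) = (d + 6)/(d - 4)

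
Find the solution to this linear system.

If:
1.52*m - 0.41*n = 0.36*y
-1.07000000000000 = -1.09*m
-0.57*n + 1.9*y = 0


Then:
m = 0.98
n = 2.88
y = 0.86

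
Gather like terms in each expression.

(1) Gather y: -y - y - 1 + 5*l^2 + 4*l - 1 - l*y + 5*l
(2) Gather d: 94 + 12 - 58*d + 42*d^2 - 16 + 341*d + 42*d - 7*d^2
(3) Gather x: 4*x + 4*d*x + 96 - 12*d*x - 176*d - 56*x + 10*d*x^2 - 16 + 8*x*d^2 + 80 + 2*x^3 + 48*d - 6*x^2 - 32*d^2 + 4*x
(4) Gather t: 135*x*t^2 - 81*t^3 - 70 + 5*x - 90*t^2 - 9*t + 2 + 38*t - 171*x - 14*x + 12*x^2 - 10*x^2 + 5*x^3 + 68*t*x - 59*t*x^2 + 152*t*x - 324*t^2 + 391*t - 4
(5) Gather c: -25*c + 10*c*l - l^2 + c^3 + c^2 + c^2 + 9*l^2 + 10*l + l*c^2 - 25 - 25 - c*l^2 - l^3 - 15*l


(1) = 5*l^2 + 9*l + y*(-l - 2) - 2
(2) = 35*d^2 + 325*d + 90
(3) = -32*d^2 - 128*d + 2*x^3 + x^2*(10*d - 6) + x*(8*d^2 - 8*d - 48) + 160
(4) = -81*t^3 + t^2*(135*x - 414) + t*(-59*x^2 + 220*x + 420) + 5*x^3 + 2*x^2 - 180*x - 72
(5) = c^3 + c^2*(l + 2) + c*(-l^2 + 10*l - 25) - l^3 + 8*l^2 - 5*l - 50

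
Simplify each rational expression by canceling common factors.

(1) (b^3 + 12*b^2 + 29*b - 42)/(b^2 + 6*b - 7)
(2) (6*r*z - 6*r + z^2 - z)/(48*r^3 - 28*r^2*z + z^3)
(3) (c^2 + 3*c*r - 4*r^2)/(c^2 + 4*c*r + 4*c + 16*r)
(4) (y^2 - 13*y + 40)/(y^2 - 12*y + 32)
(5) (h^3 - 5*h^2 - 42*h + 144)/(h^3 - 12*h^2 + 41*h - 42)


(1) = b + 6
(2) = (z - 1)/(8*r^2 - 6*r*z + z^2)
(3) = (c - r)/(c + 4)
(4) = (y - 5)/(y - 4)
(5) = (h^2 - 2*h - 48)/(h^2 - 9*h + 14)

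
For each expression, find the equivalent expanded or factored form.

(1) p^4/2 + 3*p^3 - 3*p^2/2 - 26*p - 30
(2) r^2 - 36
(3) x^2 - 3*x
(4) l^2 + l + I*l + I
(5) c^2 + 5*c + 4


(1) = (p/2 + 1)*(p - 3)*(p + 2)*(p + 5)
(2) = (r - 6)*(r + 6)
(3) = x*(x - 3)
(4) = (l + 1)*(l + I)
(5) = (c + 1)*(c + 4)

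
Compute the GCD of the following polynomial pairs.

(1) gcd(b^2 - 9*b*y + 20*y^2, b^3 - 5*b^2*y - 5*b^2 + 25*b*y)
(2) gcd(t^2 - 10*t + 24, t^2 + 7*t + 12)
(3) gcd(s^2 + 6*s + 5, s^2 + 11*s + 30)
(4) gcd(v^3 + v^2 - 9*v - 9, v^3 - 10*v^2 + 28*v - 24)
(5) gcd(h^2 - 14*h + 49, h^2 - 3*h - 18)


(1) = gcd((b - 5*y)*(b - 4*y), b*(b - 5)*(b - 5*y)) = -b + 5*y
(2) = 1
(3) = s + 5
(4) = 1
(5) = gcd((h - 7)^2, (h - 6)*(h + 3)) = 1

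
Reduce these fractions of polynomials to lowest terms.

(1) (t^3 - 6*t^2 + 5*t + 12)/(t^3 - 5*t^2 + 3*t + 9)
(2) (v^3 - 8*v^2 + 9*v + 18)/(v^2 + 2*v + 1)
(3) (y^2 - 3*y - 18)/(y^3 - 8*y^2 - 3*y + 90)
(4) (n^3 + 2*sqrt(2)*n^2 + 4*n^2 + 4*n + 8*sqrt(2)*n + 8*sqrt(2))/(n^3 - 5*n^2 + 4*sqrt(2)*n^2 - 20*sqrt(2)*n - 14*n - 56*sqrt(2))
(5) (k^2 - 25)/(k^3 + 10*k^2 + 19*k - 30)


(1) = (t - 4)/(t - 3)
(2) = (v^2 - 9*v + 18)/(v + 1)
(3) = 1/(y - 5)
(4) = (n^2 + n*(2 + 2*sqrt(2)) + 4*sqrt(2))/(n^2 + n*(-7 + 4*sqrt(2)) - 28*sqrt(2))
(5) = (k - 5)/(k^2 + 5*k - 6)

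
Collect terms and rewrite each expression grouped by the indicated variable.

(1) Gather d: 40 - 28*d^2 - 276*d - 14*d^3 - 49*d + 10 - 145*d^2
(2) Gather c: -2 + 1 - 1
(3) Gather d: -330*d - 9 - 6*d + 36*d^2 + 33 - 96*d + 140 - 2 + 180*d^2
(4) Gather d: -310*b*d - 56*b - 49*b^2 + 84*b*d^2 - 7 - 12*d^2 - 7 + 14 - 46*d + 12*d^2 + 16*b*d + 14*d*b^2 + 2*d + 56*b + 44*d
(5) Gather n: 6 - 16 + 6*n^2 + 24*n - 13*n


(1) = -14*d^3 - 173*d^2 - 325*d + 50
(2) = -2
(3) = 216*d^2 - 432*d + 162
(4) = -49*b^2 + 84*b*d^2 + d*(14*b^2 - 294*b)
(5) = 6*n^2 + 11*n - 10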